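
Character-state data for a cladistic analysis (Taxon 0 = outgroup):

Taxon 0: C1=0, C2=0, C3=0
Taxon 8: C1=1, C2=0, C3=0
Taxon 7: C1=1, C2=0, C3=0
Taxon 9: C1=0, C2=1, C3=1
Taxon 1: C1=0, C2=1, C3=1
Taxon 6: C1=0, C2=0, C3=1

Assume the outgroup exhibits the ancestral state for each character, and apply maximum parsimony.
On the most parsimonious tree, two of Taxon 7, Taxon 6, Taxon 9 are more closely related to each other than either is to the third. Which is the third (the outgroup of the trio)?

Taxon 7

The outgroup has state '0' for every character, so '1' is the derived state throughout.
Only Taxon 7 and Taxon 8 show the derived state '1' for C1, supporting them as a clade.
Only Taxon 1 and Taxon 9 show the derived state '1' for C2, supporting them as a clade.
C3 (derived state '1') is shared by Taxon 1, Taxon 6, and Taxon 9 — a synapomorphy uniting that clade.
Most parsimonious ingroup topology: ((Taxon 8,Taxon 7),((Taxon 9,Taxon 1),Taxon 6)).
Taxon 6 and Taxon 9 share a more recent common ancestor with each other than either does with Taxon 7, so Taxon 7 is the least closely related of the three.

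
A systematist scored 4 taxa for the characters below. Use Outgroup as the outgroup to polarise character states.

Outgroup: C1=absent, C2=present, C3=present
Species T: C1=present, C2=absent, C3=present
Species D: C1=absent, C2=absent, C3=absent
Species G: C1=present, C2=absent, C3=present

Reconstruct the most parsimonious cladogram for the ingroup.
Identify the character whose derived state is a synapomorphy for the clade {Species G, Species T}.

C1

Character polarity is set by the outgroup: the derived state is whichever differs from the outgroup's state, so for C2, C3 the derived state is 'absent', and for the remaining characters it is 'present'.
C1 (derived state 'present') is shared by Species G and Species T — a synapomorphy uniting that clade.
C2 (derived state 'absent') is shared by all ingroup taxa — unites the whole ingroup.
C3: derived state 'absent' in Species D only — an autapomorphy, so it tells us nothing about relationships among taxa.
Most parsimonious ingroup topology: ((Species T,Species G),Species D).
The clade {Species G, Species T} is supported by C1: its derived state 'present' occurs in exactly those taxa and in no other taxon (including the outgroup).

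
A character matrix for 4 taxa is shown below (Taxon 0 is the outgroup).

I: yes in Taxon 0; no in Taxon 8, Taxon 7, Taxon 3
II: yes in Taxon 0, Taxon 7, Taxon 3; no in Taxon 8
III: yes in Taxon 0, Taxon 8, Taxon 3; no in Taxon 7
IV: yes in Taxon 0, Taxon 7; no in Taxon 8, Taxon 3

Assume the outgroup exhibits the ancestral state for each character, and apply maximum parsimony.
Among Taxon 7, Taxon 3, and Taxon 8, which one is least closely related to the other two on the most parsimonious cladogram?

Taxon 7

The outgroup has state 'yes' for every character, so 'no' is the derived state throughout.
All ingroup taxa share the derived state 'no' for I; it defines the ingroup but does not resolve relationships within it.
II: derived state 'no' in Taxon 8 only — an autapomorphy, so it tells us nothing about relationships among taxa.
III (derived state 'no') is unique to Taxon 7 (autapomorphy; uninformative for grouping).
IV: derived state 'no' in Taxon 3 and Taxon 8 only — synapomorphy for {Taxon 3, Taxon 8}.
Most parsimonious ingroup topology: ((Taxon 8,Taxon 3),Taxon 7).
Taxon 8 and Taxon 3 share a more recent common ancestor with each other than either does with Taxon 7, so Taxon 7 is the least closely related of the three.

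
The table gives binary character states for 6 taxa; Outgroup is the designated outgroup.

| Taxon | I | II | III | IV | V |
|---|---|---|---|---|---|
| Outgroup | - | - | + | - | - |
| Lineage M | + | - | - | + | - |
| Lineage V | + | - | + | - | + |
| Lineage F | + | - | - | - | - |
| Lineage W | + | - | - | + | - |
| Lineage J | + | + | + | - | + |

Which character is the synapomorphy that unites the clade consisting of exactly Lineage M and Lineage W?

IV

Character polarity is set by the outgroup: the derived state is whichever differs from the outgroup's state, so for III the derived state is '-', and for the remaining characters it is '+'.
I (derived state '+') is shared by all ingroup taxa — unites the whole ingroup.
II: derived state '+' in Lineage J only — an autapomorphy, so it tells us nothing about relationships among taxa.
III: derived state '-' in Lineage F, Lineage M, and Lineage W only — synapomorphy for {Lineage F, Lineage M, Lineage W}.
IV: derived state '+' in Lineage M and Lineage W only — synapomorphy for {Lineage M, Lineage W}.
V (derived state '+') is shared by Lineage J and Lineage V — a synapomorphy uniting that clade.
Most parsimonious ingroup topology: (((Lineage M,Lineage W),Lineage F),(Lineage V,Lineage J)).
The clade {Lineage M, Lineage W} is supported by IV: its derived state '+' occurs in exactly those taxa and in no other taxon (including the outgroup).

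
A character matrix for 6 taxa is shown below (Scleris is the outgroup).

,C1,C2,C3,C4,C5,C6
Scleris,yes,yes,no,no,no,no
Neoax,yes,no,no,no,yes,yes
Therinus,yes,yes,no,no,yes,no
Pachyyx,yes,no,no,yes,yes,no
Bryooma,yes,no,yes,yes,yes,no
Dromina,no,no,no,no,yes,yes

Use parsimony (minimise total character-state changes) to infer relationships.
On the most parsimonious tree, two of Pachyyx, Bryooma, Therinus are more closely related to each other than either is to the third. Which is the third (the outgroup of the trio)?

Character polarity is set by the outgroup: the derived state is whichever differs from the outgroup's state, so for C1, C2 the derived state is 'no', and for the remaining characters it is 'yes'.
C1: derived state 'no' in Dromina only — an autapomorphy, so it tells us nothing about relationships among taxa.
C2 (derived state 'no') is shared by Bryooma, Dromina, Neoax, and Pachyyx — a synapomorphy uniting that clade.
C3: derived state 'yes' in Bryooma only — an autapomorphy, so it tells us nothing about relationships among taxa.
Only Bryooma and Pachyyx show the derived state 'yes' for C4, supporting them as a clade.
C5 (derived state 'yes') is shared by all ingroup taxa — unites the whole ingroup.
C6: derived state 'yes' in Dromina and Neoax only — synapomorphy for {Dromina, Neoax}.
Most parsimonious ingroup topology: (((Neoax,Dromina),(Pachyyx,Bryooma)),Therinus).
Pachyyx and Bryooma share a more recent common ancestor with each other than either does with Therinus, so Therinus is the least closely related of the three.

Therinus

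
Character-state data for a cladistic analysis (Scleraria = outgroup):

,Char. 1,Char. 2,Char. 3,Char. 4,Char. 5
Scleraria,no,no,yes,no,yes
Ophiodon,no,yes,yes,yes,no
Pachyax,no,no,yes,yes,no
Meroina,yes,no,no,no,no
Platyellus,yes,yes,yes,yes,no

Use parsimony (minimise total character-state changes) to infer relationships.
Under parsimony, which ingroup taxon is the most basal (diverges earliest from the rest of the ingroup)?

Meroina

Character polarity is set by the outgroup: the derived state is whichever differs from the outgroup's state, so for Char. 3, Char. 5 the derived state is 'no', and for the remaining characters it is 'yes'.
Char. 1 (state 'yes') occurs in Meroina and Platyellus but conflicts with the nesting implied by the other characters — most parsimoniously interpreted as homoplasy.
Only Ophiodon and Platyellus show the derived state 'yes' for Char. 2, supporting them as a clade.
Char. 3 (derived state 'no') is unique to Meroina (autapomorphy; uninformative for grouping).
Only Ophiodon, Pachyax, and Platyellus show the derived state 'yes' for Char. 4, supporting them as a clade.
Char. 5 (derived state 'no') is shared by all ingroup taxa — unites the whole ingroup.
Most parsimonious ingroup topology: ((Pachyax,(Ophiodon,Platyellus)),Meroina).
Meroina is sister to the clade containing all other ingroup taxa, so it is the earliest-diverging (most basal) ingroup lineage.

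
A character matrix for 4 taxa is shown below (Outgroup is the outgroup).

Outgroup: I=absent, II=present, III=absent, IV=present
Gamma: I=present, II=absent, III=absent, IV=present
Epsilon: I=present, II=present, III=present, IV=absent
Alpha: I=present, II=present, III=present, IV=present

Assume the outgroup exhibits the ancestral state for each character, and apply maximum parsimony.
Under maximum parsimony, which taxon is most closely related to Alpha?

Epsilon

Character polarity is set by the outgroup: the derived state is whichever differs from the outgroup's state, so for II, IV the derived state is 'absent', and for the remaining characters it is 'present'.
All ingroup taxa share the derived state 'present' for I; it defines the ingroup but does not resolve relationships within it.
II (derived state 'absent') is unique to Gamma (autapomorphy; uninformative for grouping).
III (derived state 'present') is shared by Alpha and Epsilon — a synapomorphy uniting that clade.
IV (derived state 'absent') is unique to Epsilon (autapomorphy; uninformative for grouping).
Most parsimonious ingroup topology: (Gamma,(Epsilon,Alpha)).
Alpha and Epsilon form a cherry on this tree, so they are sister taxa.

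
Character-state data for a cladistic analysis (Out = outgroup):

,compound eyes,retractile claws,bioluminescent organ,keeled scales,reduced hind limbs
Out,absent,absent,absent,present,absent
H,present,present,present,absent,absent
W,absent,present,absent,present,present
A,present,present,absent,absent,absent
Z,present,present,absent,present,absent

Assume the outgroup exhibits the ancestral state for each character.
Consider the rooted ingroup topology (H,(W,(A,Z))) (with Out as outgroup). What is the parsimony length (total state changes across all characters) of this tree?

Map each character onto (H,(W,(A,Z))) (rooted by Out) and count the minimum state changes it requires (Fitch parsimony):
compound eyes: 2; retractile claws: 1; bioluminescent organ: 1; keeled scales: 2; reduced hind limbs: 1.
Total tree length = 7.

7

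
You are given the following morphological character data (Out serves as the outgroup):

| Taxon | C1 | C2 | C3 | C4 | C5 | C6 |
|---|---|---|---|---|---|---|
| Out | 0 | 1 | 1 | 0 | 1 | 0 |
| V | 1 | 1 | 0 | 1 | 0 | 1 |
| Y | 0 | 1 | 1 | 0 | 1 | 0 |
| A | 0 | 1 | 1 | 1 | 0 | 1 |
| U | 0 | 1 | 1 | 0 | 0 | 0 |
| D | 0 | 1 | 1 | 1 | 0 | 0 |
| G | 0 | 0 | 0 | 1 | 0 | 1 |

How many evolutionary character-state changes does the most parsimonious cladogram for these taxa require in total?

Character polarity is set by the outgroup: the derived state is whichever differs from the outgroup's state, so for C2, C3, C5 the derived state is '0', and for the remaining characters it is '1'.
C1 (derived state '1') is unique to V (autapomorphy; uninformative for grouping).
C2: derived state '0' in G only — an autapomorphy, so it tells us nothing about relationships among taxa.
C3 (derived state '0') is shared by G and V — a synapomorphy uniting that clade.
Only A, D, G, and V show the derived state '1' for C4, supporting them as a clade.
C5 (derived state '0') is shared by A, D, G, U, and V — a synapomorphy uniting that clade.
C6: derived state '1' in A, G, and V only — synapomorphy for {A, G, V}.
Most parsimonious ingroup topology: (((((V,G),A),D),U),Y).
Changes per character on this tree: C1: 1; C2: 1; C3: 1; C4: 1; C5: 1; C6: 1.
Total = 6.

6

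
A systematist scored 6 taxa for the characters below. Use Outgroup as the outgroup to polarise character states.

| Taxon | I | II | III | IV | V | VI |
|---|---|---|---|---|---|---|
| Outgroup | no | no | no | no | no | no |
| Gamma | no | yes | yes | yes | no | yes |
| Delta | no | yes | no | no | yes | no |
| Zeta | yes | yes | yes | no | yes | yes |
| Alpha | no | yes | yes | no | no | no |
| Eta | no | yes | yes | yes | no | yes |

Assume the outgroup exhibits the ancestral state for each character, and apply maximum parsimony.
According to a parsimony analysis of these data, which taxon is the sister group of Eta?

The outgroup has state 'no' for every character, so 'yes' is the derived state throughout.
I (derived state 'yes') is unique to Zeta (autapomorphy; uninformative for grouping).
II (derived state 'yes') is shared by all ingroup taxa — unites the whole ingroup.
Only Alpha, Eta, Gamma, and Zeta show the derived state 'yes' for III, supporting them as a clade.
IV (derived state 'yes') is shared by Eta and Gamma — a synapomorphy uniting that clade.
V groups Delta and Zeta, which is incompatible with the clades supported by the remaining characters; treating it as convergent (homoplasy) costs fewer steps than any alternative tree.
Only Eta, Gamma, and Zeta show the derived state 'yes' for VI, supporting them as a clade.
Most parsimonious ingroup topology: ((((Gamma,Eta),Zeta),Alpha),Delta).
Eta and Gamma form a cherry on this tree, so they are sister taxa.

Gamma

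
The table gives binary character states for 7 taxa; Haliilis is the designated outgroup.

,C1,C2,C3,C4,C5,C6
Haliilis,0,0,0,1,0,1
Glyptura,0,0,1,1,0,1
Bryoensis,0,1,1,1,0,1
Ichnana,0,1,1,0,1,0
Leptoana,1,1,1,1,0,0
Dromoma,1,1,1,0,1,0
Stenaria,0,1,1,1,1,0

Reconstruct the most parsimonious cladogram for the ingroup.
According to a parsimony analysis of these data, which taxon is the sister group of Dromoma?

Character polarity is set by the outgroup: the derived state is whichever differs from the outgroup's state, so for C4, C6 the derived state is '0', and for the remaining characters it is '1'.
C1 groups Dromoma and Leptoana, which is incompatible with the clades supported by the remaining characters; treating it as convergent (homoplasy) costs fewer steps than any alternative tree.
Only Bryoensis, Dromoma, Ichnana, Leptoana, and Stenaria show the derived state '1' for C2, supporting them as a clade.
C3 (derived state '1') is shared by all ingroup taxa — unites the whole ingroup.
C4: derived state '0' in Dromoma and Ichnana only — synapomorphy for {Dromoma, Ichnana}.
Only Dromoma, Ichnana, and Stenaria show the derived state '1' for C5, supporting them as a clade.
C6 (derived state '0') is shared by Dromoma, Ichnana, Leptoana, and Stenaria — a synapomorphy uniting that clade.
Most parsimonious ingroup topology: (Glyptura,(Bryoensis,(((Ichnana,Dromoma),Stenaria),Leptoana))).
Dromoma and Ichnana form a cherry on this tree, so they are sister taxa.

Ichnana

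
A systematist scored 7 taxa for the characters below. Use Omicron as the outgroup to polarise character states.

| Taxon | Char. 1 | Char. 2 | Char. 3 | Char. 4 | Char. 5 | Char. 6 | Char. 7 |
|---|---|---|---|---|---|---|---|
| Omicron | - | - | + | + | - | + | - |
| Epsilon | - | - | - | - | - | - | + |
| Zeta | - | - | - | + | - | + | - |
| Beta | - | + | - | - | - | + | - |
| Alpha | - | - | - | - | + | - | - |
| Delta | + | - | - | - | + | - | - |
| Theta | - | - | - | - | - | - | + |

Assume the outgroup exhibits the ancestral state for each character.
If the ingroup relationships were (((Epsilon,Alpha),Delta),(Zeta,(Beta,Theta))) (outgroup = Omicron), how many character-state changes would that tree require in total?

11

Map each character onto (((Epsilon,Alpha),Delta),(Zeta,(Beta,Theta))) (rooted by Omicron) and count the minimum state changes it requires (Fitch parsimony):
Char. 1: 1; Char. 2: 1; Char. 3: 1; Char. 4: 2; Char. 5: 2; Char. 6: 2; Char. 7: 2.
Total tree length = 11.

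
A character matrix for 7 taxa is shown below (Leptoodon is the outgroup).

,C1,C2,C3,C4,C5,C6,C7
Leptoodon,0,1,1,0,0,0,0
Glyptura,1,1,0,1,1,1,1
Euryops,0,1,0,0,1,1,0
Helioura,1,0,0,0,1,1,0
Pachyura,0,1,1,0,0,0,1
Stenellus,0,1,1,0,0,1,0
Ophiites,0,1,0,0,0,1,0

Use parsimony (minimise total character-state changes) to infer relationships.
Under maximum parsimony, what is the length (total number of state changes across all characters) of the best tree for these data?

8

Character polarity is set by the outgroup: the derived state is whichever differs from the outgroup's state, so for C2, C3 the derived state is '0', and for the remaining characters it is '1'.
C1: derived state '1' in Glyptura and Helioura only — synapomorphy for {Glyptura, Helioura}.
C2 (derived state '0') is unique to Helioura (autapomorphy; uninformative for grouping).
C3: derived state '0' in Euryops, Glyptura, Helioura, and Ophiites only — synapomorphy for {Euryops, Glyptura, Helioura, Ophiites}.
C4 (derived state '1') is unique to Glyptura (autapomorphy; uninformative for grouping).
C5 (derived state '1') is shared by Euryops, Glyptura, and Helioura — a synapomorphy uniting that clade.
Only Euryops, Glyptura, Helioura, Ophiites, and Stenellus show the derived state '1' for C6, supporting them as a clade.
C7 groups Glyptura and Pachyura, which is incompatible with the clades supported by the remaining characters; treating it as convergent (homoplasy) costs fewer steps than any alternative tree.
Most parsimonious ingroup topology: (((((Glyptura,Helioura),Euryops),Ophiites),Stenellus),Pachyura).
Changes per character on this tree: C1: 1; C2: 1; C3: 1; C4: 1; C5: 1; C6: 1; C7: 2.
Total = 8.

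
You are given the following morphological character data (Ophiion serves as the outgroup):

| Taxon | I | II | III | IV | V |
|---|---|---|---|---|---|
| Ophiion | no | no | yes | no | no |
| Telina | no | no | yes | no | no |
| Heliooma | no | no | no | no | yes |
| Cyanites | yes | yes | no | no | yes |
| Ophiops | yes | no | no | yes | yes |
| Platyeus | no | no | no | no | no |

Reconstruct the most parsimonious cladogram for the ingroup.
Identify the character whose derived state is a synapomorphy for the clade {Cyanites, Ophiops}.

Character polarity is set by the outgroup: the derived state is whichever differs from the outgroup's state, so for III the derived state is 'no', and for the remaining characters it is 'yes'.
I: derived state 'yes' in Cyanites and Ophiops only — synapomorphy for {Cyanites, Ophiops}.
II: derived state 'yes' in Cyanites only — an autapomorphy, so it tells us nothing about relationships among taxa.
III (derived state 'no') is shared by Cyanites, Heliooma, Ophiops, and Platyeus — a synapomorphy uniting that clade.
IV: derived state 'yes' in Ophiops only — an autapomorphy, so it tells us nothing about relationships among taxa.
V (derived state 'yes') is shared by Cyanites, Heliooma, and Ophiops — a synapomorphy uniting that clade.
Most parsimonious ingroup topology: (Telina,((Heliooma,(Cyanites,Ophiops)),Platyeus)).
The clade {Cyanites, Ophiops} is supported by I: its derived state 'yes' occurs in exactly those taxa and in no other taxon (including the outgroup).

I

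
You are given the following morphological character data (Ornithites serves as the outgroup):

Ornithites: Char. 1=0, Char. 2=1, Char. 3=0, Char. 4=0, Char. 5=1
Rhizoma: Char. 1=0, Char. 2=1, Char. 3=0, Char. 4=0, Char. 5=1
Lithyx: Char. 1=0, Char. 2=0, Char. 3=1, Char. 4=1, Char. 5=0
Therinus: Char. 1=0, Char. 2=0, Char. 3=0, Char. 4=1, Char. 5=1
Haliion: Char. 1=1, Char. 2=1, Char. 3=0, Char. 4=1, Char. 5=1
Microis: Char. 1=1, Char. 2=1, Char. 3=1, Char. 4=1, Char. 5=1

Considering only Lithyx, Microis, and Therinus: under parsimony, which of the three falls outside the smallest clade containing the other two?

Character polarity is set by the outgroup: the derived state is whichever differs from the outgroup's state, so for Char. 2, Char. 5 the derived state is '0', and for the remaining characters it is '1'.
Only Haliion and Microis show the derived state '1' for Char. 1, supporting them as a clade.
Char. 2 (derived state '0') is shared by Lithyx and Therinus — a synapomorphy uniting that clade.
Char. 3 groups Lithyx and Microis, which is incompatible with the clades supported by the remaining characters; treating it as convergent (homoplasy) costs fewer steps than any alternative tree.
Only Haliion, Lithyx, Microis, and Therinus show the derived state '1' for Char. 4, supporting them as a clade.
Char. 5 (derived state '0') is unique to Lithyx (autapomorphy; uninformative for grouping).
Most parsimonious ingroup topology: (Rhizoma,((Lithyx,Therinus),(Haliion,Microis))).
Therinus and Lithyx share a more recent common ancestor with each other than either does with Microis, so Microis is the least closely related of the three.

Microis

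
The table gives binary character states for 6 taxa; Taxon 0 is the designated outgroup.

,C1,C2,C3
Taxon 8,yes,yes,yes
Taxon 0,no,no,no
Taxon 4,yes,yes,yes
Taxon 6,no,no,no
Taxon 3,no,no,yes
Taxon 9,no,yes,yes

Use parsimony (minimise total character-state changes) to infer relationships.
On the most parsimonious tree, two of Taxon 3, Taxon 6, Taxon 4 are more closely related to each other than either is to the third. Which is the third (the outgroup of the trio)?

The outgroup has state 'no' for every character, so 'yes' is the derived state throughout.
C1 (derived state 'yes') is shared by Taxon 4 and Taxon 8 — a synapomorphy uniting that clade.
C2 (derived state 'yes') is shared by Taxon 4, Taxon 8, and Taxon 9 — a synapomorphy uniting that clade.
C3: derived state 'yes' in Taxon 3, Taxon 4, Taxon 8, and Taxon 9 only — synapomorphy for {Taxon 3, Taxon 4, Taxon 8, Taxon 9}.
Most parsimonious ingroup topology: (((Taxon 9,(Taxon 4,Taxon 8)),Taxon 3),Taxon 6).
Taxon 3 and Taxon 4 share a more recent common ancestor with each other than either does with Taxon 6, so Taxon 6 is the least closely related of the three.

Taxon 6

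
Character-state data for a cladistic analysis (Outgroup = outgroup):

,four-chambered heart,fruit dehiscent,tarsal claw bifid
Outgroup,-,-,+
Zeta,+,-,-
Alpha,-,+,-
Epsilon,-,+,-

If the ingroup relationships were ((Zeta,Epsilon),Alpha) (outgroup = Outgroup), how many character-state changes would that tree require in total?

4

Map each character onto ((Zeta,Epsilon),Alpha) (rooted by Outgroup) and count the minimum state changes it requires (Fitch parsimony):
four-chambered heart: 1; fruit dehiscent: 2; tarsal claw bifid: 1.
Total tree length = 4.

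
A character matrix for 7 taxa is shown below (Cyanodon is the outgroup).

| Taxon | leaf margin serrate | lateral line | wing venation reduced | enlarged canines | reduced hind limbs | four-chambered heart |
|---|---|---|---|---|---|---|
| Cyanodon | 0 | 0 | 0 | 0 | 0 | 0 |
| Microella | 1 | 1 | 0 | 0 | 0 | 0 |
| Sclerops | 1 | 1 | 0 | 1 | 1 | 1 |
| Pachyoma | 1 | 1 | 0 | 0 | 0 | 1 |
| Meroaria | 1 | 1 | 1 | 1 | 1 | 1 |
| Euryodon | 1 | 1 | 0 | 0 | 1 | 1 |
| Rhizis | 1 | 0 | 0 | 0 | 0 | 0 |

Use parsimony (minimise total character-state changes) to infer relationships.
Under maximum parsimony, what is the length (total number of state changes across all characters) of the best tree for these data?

The outgroup has state '0' for every character, so '1' is the derived state throughout.
All ingroup taxa share the derived state '1' for leaf margin serrate; it defines the ingroup but does not resolve relationships within it.
lateral line: derived state '1' in Euryodon, Meroaria, Microella, Pachyoma, and Sclerops only — synapomorphy for {Euryodon, Meroaria, Microella, Pachyoma, Sclerops}.
wing venation reduced: derived state '1' in Meroaria only — an autapomorphy, so it tells us nothing about relationships among taxa.
enlarged canines: derived state '1' in Meroaria and Sclerops only — synapomorphy for {Meroaria, Sclerops}.
Only Euryodon, Meroaria, and Sclerops show the derived state '1' for reduced hind limbs, supporting them as a clade.
Only Euryodon, Meroaria, Pachyoma, and Sclerops show the derived state '1' for four-chambered heart, supporting them as a clade.
Most parsimonious ingroup topology: ((Microella,(((Sclerops,Meroaria),Euryodon),Pachyoma)),Rhizis).
Changes per character on this tree: leaf margin serrate: 1; lateral line: 1; wing venation reduced: 1; enlarged canines: 1; reduced hind limbs: 1; four-chambered heart: 1.
Total = 6.

6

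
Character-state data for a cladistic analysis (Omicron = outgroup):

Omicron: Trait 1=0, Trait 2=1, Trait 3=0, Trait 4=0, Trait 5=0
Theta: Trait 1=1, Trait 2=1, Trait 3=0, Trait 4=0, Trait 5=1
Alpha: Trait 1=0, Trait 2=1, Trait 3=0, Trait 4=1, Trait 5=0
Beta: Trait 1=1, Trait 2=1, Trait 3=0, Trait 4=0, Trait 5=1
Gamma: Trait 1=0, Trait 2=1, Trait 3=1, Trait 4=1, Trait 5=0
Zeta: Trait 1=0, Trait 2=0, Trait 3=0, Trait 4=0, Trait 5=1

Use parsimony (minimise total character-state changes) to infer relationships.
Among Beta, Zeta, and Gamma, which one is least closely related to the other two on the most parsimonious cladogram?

Character polarity is set by the outgroup: the derived state is whichever differs from the outgroup's state, so for Trait 2 the derived state is '0', and for the remaining characters it is '1'.
Only Beta and Theta show the derived state '1' for Trait 1, supporting them as a clade.
Trait 2: derived state '0' in Zeta only — an autapomorphy, so it tells us nothing about relationships among taxa.
Trait 3: derived state '1' in Gamma only — an autapomorphy, so it tells us nothing about relationships among taxa.
Trait 4: derived state '1' in Alpha and Gamma only — synapomorphy for {Alpha, Gamma}.
Trait 5: derived state '1' in Beta, Theta, and Zeta only — synapomorphy for {Beta, Theta, Zeta}.
Most parsimonious ingroup topology: (((Theta,Beta),Zeta),(Alpha,Gamma)).
Zeta and Beta share a more recent common ancestor with each other than either does with Gamma, so Gamma is the least closely related of the three.

Gamma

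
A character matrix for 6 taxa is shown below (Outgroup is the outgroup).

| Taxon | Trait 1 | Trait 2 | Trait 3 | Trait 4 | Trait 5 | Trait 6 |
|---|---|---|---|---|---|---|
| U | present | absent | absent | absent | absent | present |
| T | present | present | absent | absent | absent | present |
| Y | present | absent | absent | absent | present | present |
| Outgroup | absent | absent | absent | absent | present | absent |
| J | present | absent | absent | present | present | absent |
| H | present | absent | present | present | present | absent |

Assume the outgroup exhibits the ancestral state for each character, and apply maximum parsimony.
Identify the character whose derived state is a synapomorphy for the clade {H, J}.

Character polarity is set by the outgroup: the derived state is whichever differs from the outgroup's state, so for Trait 5 the derived state is 'absent', and for the remaining characters it is 'present'.
All ingroup taxa share the derived state 'present' for Trait 1; it defines the ingroup but does not resolve relationships within it.
Trait 2 (derived state 'present') is unique to T (autapomorphy; uninformative for grouping).
Trait 3: derived state 'present' in H only — an autapomorphy, so it tells us nothing about relationships among taxa.
Trait 4 (derived state 'present') is shared by H and J — a synapomorphy uniting that clade.
Trait 5: derived state 'absent' in T and U only — synapomorphy for {T, U}.
Trait 6 (derived state 'present') is shared by T, U, and Y — a synapomorphy uniting that clade.
Most parsimonious ingroup topology: ((J,H),((T,U),Y)).
The clade {H, J} is supported by Trait 4: its derived state 'present' occurs in exactly those taxa and in no other taxon (including the outgroup).

Trait 4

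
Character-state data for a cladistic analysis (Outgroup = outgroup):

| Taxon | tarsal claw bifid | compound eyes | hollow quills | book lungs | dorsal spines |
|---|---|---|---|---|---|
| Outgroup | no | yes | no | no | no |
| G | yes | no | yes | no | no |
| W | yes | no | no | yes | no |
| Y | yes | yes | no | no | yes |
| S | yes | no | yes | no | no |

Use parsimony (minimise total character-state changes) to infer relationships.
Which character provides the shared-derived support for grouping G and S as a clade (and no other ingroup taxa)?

hollow quills

Character polarity is set by the outgroup: the derived state is whichever differs from the outgroup's state, so for compound eyes the derived state is 'no', and for the remaining characters it is 'yes'.
tarsal claw bifid (derived state 'yes') is shared by all ingroup taxa — unites the whole ingroup.
compound eyes (derived state 'no') is shared by G, S, and W — a synapomorphy uniting that clade.
hollow quills (derived state 'yes') is shared by G and S — a synapomorphy uniting that clade.
book lungs (derived state 'yes') is unique to W (autapomorphy; uninformative for grouping).
dorsal spines: derived state 'yes' in Y only — an autapomorphy, so it tells us nothing about relationships among taxa.
Most parsimonious ingroup topology: (((G,S),W),Y).
The clade {G, S} is supported by hollow quills: its derived state 'yes' occurs in exactly those taxa and in no other taxon (including the outgroup).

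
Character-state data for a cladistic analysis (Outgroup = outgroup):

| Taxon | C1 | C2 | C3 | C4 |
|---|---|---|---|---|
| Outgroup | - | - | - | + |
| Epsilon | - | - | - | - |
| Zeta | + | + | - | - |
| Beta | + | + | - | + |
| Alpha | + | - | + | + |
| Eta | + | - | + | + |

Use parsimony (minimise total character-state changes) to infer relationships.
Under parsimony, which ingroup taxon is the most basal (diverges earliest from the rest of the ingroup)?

Epsilon

Character polarity is set by the outgroup: the derived state is whichever differs from the outgroup's state, so for C4 the derived state is '-', and for the remaining characters it is '+'.
Only Alpha, Beta, Eta, and Zeta show the derived state '+' for C1, supporting them as a clade.
C2: derived state '+' in Beta and Zeta only — synapomorphy for {Beta, Zeta}.
C3: derived state '+' in Alpha and Eta only — synapomorphy for {Alpha, Eta}.
C4 groups Epsilon and Zeta, which is incompatible with the clades supported by the remaining characters; treating it as convergent (homoplasy) costs fewer steps than any alternative tree.
Most parsimonious ingroup topology: (Epsilon,((Zeta,Beta),(Alpha,Eta))).
Epsilon is sister to the clade containing all other ingroup taxa, so it is the earliest-diverging (most basal) ingroup lineage.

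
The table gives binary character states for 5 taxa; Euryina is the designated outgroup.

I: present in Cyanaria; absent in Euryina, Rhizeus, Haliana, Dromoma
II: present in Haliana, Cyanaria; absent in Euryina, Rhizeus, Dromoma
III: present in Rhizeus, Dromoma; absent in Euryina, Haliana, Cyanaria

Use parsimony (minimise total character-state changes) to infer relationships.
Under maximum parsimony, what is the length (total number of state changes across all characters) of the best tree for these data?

3

The outgroup has state 'absent' for every character, so 'present' is the derived state throughout.
I (derived state 'present') is unique to Cyanaria (autapomorphy; uninformative for grouping).
II (derived state 'present') is shared by Cyanaria and Haliana — a synapomorphy uniting that clade.
Only Dromoma and Rhizeus show the derived state 'present' for III, supporting them as a clade.
Most parsimonious ingroup topology: ((Rhizeus,Dromoma),(Haliana,Cyanaria)).
Changes per character on this tree: I: 1; II: 1; III: 1.
Total = 3.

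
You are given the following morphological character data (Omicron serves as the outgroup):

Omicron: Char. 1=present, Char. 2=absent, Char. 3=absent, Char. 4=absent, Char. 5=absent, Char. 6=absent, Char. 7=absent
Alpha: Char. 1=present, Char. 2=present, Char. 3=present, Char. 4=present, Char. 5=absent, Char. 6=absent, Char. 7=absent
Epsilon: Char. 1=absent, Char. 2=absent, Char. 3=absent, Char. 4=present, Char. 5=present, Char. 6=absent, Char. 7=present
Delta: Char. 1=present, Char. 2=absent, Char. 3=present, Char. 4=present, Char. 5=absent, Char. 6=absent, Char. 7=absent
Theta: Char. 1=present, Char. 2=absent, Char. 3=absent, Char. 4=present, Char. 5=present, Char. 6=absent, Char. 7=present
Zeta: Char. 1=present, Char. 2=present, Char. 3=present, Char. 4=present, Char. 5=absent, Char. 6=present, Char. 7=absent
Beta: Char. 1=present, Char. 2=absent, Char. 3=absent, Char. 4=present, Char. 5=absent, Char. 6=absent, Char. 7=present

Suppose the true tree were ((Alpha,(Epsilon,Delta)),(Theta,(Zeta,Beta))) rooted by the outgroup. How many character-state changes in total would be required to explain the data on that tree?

Map each character onto ((Alpha,(Epsilon,Delta)),(Theta,(Zeta,Beta))) (rooted by Omicron) and count the minimum state changes it requires (Fitch parsimony):
Char. 1: 1; Char. 2: 2; Char. 3: 3; Char. 4: 1; Char. 5: 2; Char. 6: 1; Char. 7: 3.
Total tree length = 13.

13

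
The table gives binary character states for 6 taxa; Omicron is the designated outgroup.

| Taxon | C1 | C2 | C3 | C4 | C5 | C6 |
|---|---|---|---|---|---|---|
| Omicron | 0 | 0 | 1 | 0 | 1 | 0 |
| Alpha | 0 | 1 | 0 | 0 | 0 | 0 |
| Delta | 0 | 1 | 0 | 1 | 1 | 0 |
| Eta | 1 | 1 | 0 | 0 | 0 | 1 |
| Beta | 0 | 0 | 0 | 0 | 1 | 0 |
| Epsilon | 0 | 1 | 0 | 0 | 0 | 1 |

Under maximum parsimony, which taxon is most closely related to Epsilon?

Character polarity is set by the outgroup: the derived state is whichever differs from the outgroup's state, so for C3, C5 the derived state is '0', and for the remaining characters it is '1'.
C1: derived state '1' in Eta only — an autapomorphy, so it tells us nothing about relationships among taxa.
C2: derived state '1' in Alpha, Delta, Epsilon, and Eta only — synapomorphy for {Alpha, Delta, Epsilon, Eta}.
C3 (derived state '0') is shared by all ingroup taxa — unites the whole ingroup.
C4: derived state '1' in Delta only — an autapomorphy, so it tells us nothing about relationships among taxa.
C5: derived state '0' in Alpha, Epsilon, and Eta only — synapomorphy for {Alpha, Epsilon, Eta}.
C6 (derived state '1') is shared by Epsilon and Eta — a synapomorphy uniting that clade.
Most parsimonious ingroup topology: (((Alpha,(Eta,Epsilon)),Delta),Beta).
Epsilon and Eta form a cherry on this tree, so they are sister taxa.

Eta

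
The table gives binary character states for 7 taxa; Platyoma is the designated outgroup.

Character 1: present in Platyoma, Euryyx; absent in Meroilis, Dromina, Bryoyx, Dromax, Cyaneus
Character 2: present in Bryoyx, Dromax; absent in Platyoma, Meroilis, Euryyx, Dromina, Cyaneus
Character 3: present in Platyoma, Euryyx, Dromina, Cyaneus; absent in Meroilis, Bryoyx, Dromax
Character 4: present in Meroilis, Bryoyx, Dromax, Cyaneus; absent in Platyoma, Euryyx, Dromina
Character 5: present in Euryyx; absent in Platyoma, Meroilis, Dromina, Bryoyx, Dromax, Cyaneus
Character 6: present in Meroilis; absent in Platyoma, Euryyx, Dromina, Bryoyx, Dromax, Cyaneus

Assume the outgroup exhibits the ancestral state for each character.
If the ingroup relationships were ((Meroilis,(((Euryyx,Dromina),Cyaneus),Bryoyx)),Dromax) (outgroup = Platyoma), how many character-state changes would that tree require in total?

Map each character onto ((Meroilis,(((Euryyx,Dromina),Cyaneus),Bryoyx)),Dromax) (rooted by Platyoma) and count the minimum state changes it requires (Fitch parsimony):
Character 1: 2; Character 2: 2; Character 3: 2; Character 4: 2; Character 5: 1; Character 6: 1.
Total tree length = 10.

10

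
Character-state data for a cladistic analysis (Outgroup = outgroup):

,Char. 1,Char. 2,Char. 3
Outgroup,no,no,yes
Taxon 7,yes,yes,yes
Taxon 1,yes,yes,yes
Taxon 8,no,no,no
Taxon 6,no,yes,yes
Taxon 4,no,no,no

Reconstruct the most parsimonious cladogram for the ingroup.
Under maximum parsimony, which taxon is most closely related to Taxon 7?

Taxon 1

Character polarity is set by the outgroup: the derived state is whichever differs from the outgroup's state, so for Char. 3 the derived state is 'no', and for the remaining characters it is 'yes'.
Char. 1: derived state 'yes' in Taxon 1 and Taxon 7 only — synapomorphy for {Taxon 1, Taxon 7}.
Char. 2 (derived state 'yes') is shared by Taxon 1, Taxon 6, and Taxon 7 — a synapomorphy uniting that clade.
Char. 3: derived state 'no' in Taxon 4 and Taxon 8 only — synapomorphy for {Taxon 4, Taxon 8}.
Most parsimonious ingroup topology: (((Taxon 7,Taxon 1),Taxon 6),(Taxon 8,Taxon 4)).
Taxon 7 and Taxon 1 form a cherry on this tree, so they are sister taxa.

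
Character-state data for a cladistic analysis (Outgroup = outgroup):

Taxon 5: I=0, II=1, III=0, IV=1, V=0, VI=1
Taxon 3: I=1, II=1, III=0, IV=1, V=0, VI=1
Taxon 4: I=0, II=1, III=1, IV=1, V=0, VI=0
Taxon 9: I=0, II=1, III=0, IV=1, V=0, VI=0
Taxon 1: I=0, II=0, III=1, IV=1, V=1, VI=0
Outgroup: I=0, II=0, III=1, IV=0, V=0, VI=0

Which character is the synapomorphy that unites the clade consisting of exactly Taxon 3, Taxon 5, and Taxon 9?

Character polarity is set by the outgroup: the derived state is whichever differs from the outgroup's state, so for III the derived state is '0', and for the remaining characters it is '1'.
I: derived state '1' in Taxon 3 only — an autapomorphy, so it tells us nothing about relationships among taxa.
II (derived state '1') is shared by Taxon 3, Taxon 4, Taxon 5, and Taxon 9 — a synapomorphy uniting that clade.
III: derived state '0' in Taxon 3, Taxon 5, and Taxon 9 only — synapomorphy for {Taxon 3, Taxon 5, Taxon 9}.
IV (derived state '1') is shared by all ingroup taxa — unites the whole ingroup.
V: derived state '1' in Taxon 1 only — an autapomorphy, so it tells us nothing about relationships among taxa.
Only Taxon 3 and Taxon 5 show the derived state '1' for VI, supporting them as a clade.
Most parsimonious ingroup topology: (Taxon 1,((Taxon 9,(Taxon 5,Taxon 3)),Taxon 4)).
The clade {Taxon 3, Taxon 5, Taxon 9} is supported by III: its derived state '0' occurs in exactly those taxa and in no other taxon (including the outgroup).

III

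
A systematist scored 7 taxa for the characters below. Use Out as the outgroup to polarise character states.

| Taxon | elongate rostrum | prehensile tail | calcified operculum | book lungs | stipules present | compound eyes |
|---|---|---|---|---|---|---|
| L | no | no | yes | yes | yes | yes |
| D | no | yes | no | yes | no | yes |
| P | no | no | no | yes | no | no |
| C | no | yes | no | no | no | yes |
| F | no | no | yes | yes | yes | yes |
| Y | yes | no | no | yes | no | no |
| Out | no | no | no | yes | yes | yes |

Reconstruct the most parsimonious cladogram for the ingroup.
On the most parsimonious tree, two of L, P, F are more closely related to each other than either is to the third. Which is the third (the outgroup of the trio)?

Character polarity is set by the outgroup: the derived state is whichever differs from the outgroup's state, so for book lungs, stipules present, compound eyes the derived state is 'no', and for the remaining characters it is 'yes'.
elongate rostrum: derived state 'yes' in Y only — an autapomorphy, so it tells us nothing about relationships among taxa.
Only C and D show the derived state 'yes' for prehensile tail, supporting them as a clade.
calcified operculum: derived state 'yes' in F and L only — synapomorphy for {F, L}.
book lungs (derived state 'no') is unique to C (autapomorphy; uninformative for grouping).
stipules present (derived state 'no') is shared by C, D, P, and Y — a synapomorphy uniting that clade.
Only P and Y show the derived state 'no' for compound eyes, supporting them as a clade.
Most parsimonious ingroup topology: (((C,D),(P,Y)),(F,L)).
F and L share a more recent common ancestor with each other than either does with P, so P is the least closely related of the three.

P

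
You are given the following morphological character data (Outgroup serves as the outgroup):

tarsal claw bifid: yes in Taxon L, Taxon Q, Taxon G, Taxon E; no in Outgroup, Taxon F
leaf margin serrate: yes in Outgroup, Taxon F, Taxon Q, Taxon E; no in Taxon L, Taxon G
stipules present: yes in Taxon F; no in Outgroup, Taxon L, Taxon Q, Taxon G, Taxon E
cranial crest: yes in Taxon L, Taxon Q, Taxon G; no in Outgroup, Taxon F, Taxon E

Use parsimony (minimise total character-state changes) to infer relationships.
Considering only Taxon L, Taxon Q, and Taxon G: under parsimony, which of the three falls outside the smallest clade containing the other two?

Taxon Q

Character polarity is set by the outgroup: the derived state is whichever differs from the outgroup's state, so for leaf margin serrate the derived state is 'no', and for the remaining characters it is 'yes'.
tarsal claw bifid: derived state 'yes' in Taxon E, Taxon G, Taxon L, and Taxon Q only — synapomorphy for {Taxon E, Taxon G, Taxon L, Taxon Q}.
Only Taxon G and Taxon L show the derived state 'no' for leaf margin serrate, supporting them as a clade.
stipules present (derived state 'yes') is unique to Taxon F (autapomorphy; uninformative for grouping).
Only Taxon G, Taxon L, and Taxon Q show the derived state 'yes' for cranial crest, supporting them as a clade.
Most parsimonious ingroup topology: (Taxon F,(((Taxon L,Taxon G),Taxon Q),Taxon E)).
Taxon L and Taxon G share a more recent common ancestor with each other than either does with Taxon Q, so Taxon Q is the least closely related of the three.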